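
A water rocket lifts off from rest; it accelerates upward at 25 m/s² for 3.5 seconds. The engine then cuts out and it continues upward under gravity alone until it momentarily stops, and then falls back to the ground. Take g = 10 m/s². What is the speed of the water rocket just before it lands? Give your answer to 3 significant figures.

104 m/s

Phase 1 (powered ascent): v₀ = 0 m/s, a = 25 m/s².
v = v₀ + at = 0 + (25)(3.5) = 87.5 m/s
Δx = v₀t + ½at² = 0·3.5 + 0.5·25·3.5² = 153 m

Phase 2 (coasting upward): v₀ = 87.5 m/s, a = -10 m/s².
v = v₀ + at → t = (0 − 87.5) / -10 = 8.75 s
v² = v₀² + 2aΔx → Δx = (0² − 87.5²)/(2·-10) = 383 m

Phase 3 (free fall): v₀ = 0 m/s, a = -10 m/s².
Falls 536 m from rest: t = √(2·536/10) = 10.4 s; v = g·t = 104 m/s.
Impact speed = 104 m/s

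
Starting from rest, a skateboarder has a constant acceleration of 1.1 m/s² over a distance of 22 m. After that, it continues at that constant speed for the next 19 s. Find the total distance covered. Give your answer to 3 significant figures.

154 m

Phase 1 (accelerating): v₀ = 0 m/s, a = 1.1 m/s².
v² = v₀² + 2aΔx = 0² + 2·1.1·22 = 48.4 → v = 6.96 m/s
t = (v − v₀)/a = (6.96 − 0)/1.1 = 6.32 s

Phase 2 (constant speed): v₀ = 6.96 m/s, a = 0 m/s².
v = v₀ + at = 6.96 + (0)(19) = 6.96 m/s
Δx = v₀t + ½at² = 6.96·19 + 0.5·0·19² = 132 m
Total distance = 22.0 + 132 = 154 m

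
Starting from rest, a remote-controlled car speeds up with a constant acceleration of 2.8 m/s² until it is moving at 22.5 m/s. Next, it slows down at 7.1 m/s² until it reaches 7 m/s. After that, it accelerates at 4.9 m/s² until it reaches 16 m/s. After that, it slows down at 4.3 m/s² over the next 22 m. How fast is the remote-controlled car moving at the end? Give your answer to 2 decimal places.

8.17 m/s

Phase 1 (accelerating): v₀ = 0 m/s, a = 2.8 m/s².
v = v₀ + at → t = (22.5 − 0) / 2.8 = 8.04 s
v² = v₀² + 2aΔx → Δx = (22.5² − 0²)/(2·2.8) = 90.4 m

Phase 2 (decelerating): v₀ = 22.5 m/s, a = -7.1 m/s².
v = v₀ + at → t = (7 − 22.5) / -7.1 = 2.18 s
v² = v₀² + 2aΔx → Δx = (7² − 22.5²)/(2·-7.1) = 32.2 m

Phase 3 (accelerating): v₀ = 7.00 m/s, a = 4.9 m/s².
v = v₀ + at → t = (16 − 7.00) / 4.9 = 1.84 s
v² = v₀² + 2aΔx → Δx = (16² − 7.00²)/(2·4.9) = 21.1 m

Phase 4 (decelerating): v₀ = 16.0 m/s, a = -4.3 m/s².
v² = v₀² + 2aΔx = 16.0² + 2·-4.3·22 = 66.8 → v = 8.17 m/s
t = (v − v₀)/a = (8.17 − 16.0)/-4.3 = 1.82 s
Final speed = 8.17 m/s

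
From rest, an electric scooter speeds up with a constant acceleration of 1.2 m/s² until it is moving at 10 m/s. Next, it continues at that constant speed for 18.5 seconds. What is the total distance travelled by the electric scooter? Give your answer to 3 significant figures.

Phase 1 (accelerating): v₀ = 0 m/s, a = 1.2 m/s².
v = v₀ + at → t = (10 − 0) / 1.2 = 8.33 s
v² = v₀² + 2aΔx → Δx = (10² − 0²)/(2·1.2) = 41.7 m

Phase 2 (constant speed): v₀ = 10.0 m/s, a = 0 m/s².
v = v₀ + at = 10.0 + (0)(18.5) = 10.0 m/s
Δx = v₀t + ½at² = 10.0·18.5 + 0.5·0·18.5² = 185 m
Total distance = 41.7 + 185 = 227 m

227 m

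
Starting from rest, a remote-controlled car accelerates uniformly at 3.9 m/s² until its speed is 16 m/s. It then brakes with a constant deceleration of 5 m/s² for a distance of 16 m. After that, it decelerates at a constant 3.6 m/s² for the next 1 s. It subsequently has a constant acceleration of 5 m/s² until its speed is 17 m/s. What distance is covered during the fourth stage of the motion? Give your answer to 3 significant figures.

Phase 1 (accelerating): v₀ = 0 m/s, a = 3.9 m/s².
v = v₀ + at → t = (16 − 0) / 3.9 = 4.10 s
v² = v₀² + 2aΔx → Δx = (16² − 0²)/(2·3.9) = 32.8 m

Phase 2 (decelerating): v₀ = 16.0 m/s, a = -5 m/s².
v² = v₀² + 2aΔx = 16.0² + 2·-5·16 = 96.0 → v = 9.80 m/s
t = (v − v₀)/a = (9.80 − 16.0)/-5 = 1.24 s

Phase 3 (decelerating): v₀ = 9.80 m/s, a = -3.6 m/s².
v = v₀ + at = 9.80 + (-3.6)(1) = 6.20 m/s
Δx = v₀t + ½at² = 9.80·1 + 0.5·-3.6·1² = 8.00 m

Phase 4 (accelerating): v₀ = 6.20 m/s, a = 5 m/s².
v = v₀ + at → t = (17 − 6.20) / 5 = 2.16 s
v² = v₀² + 2aΔx → Δx = (17² − 6.20²)/(2·5) = 25.1 m
Distance in phase 4 = 25.1 m

25.1 m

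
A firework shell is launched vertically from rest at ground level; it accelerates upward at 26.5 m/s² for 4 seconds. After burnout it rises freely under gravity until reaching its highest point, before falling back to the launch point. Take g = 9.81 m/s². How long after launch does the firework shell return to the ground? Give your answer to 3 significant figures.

27.5 s

Phase 1 (powered ascent): v₀ = 0 m/s, a = 26.5 m/s².
v = v₀ + at = 0 + (26.5)(4) = 106 m/s
Δx = v₀t + ½at² = 0·4 + 0.5·26.5·4² = 212 m

Phase 2 (coasting upward): v₀ = 106 m/s, a = -9.81 m/s².
v = v₀ + at → t = (0 − 106) / -9.81 = 10.8 s
v² = v₀² + 2aΔx → Δx = (0² − 106²)/(2·-9.81) = 573 m

Phase 3 (free fall): v₀ = 0 m/s, a = -9.81 m/s².
Falls 785 m from rest: t = √(2·785/9.81) = 12.6 s; v = g·t = 124 m/s.
Total time = 4.00 + 10.8 + 12.6 = 27.5 s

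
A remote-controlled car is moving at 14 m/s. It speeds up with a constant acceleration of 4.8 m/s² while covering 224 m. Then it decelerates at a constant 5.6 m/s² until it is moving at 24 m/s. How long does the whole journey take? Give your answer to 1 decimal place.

11.5 s

Phase 1 (accelerating): v₀ = 14.0 m/s, a = 4.8 m/s².
v² = v₀² + 2aΔx = 14.0² + 2·4.8·224 = 2350 → v = 48.4 m/s
t = (v − v₀)/a = (48.4 − 14.0)/4.8 = 7.17 s

Phase 2 (decelerating): v₀ = 48.4 m/s, a = -5.6 m/s².
v = v₀ + at → t = (24 − 48.4) / -5.6 = 4.36 s
v² = v₀² + 2aΔx → Δx = (24² − 48.4²)/(2·-5.6) = 158 m
Total time = 7.17 + 4.36 = 11.5 s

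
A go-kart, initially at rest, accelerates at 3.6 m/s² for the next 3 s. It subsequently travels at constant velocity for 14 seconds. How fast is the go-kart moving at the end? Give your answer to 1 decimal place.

Phase 1 (accelerating): v₀ = 0 m/s, a = 3.6 m/s².
v = v₀ + at = 0 + (3.6)(3) = 10.8 m/s
Δx = v₀t + ½at² = 0·3 + 0.5·3.6·3² = 16.2 m

Phase 2 (constant speed): v₀ = 10.8 m/s, a = 0 m/s².
v = v₀ + at = 10.8 + (0)(14) = 10.8 m/s
Δx = v₀t + ½at² = 10.8·14 + 0.5·0·14² = 151 m
Final speed = 10.8 m/s

10.8 m/s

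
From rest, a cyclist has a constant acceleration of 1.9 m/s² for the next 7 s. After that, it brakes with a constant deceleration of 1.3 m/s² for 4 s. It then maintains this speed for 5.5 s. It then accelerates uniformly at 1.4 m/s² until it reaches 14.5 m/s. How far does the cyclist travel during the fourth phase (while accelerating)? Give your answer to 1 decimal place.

Phase 1 (accelerating): v₀ = 0 m/s, a = 1.9 m/s².
v = v₀ + at = 0 + (1.9)(7) = 13.3 m/s
Δx = v₀t + ½at² = 0·7 + 0.5·1.9·7² = 46.5 m

Phase 2 (decelerating): v₀ = 13.3 m/s, a = -1.3 m/s².
v = v₀ + at = 13.3 + (-1.3)(4) = 8.10 m/s
Δx = v₀t + ½at² = 13.3·4 + 0.5·-1.3·4² = 42.8 m

Phase 3 (constant speed): v₀ = 8.10 m/s, a = 0 m/s².
v = v₀ + at = 8.10 + (0)(5.5) = 8.10 m/s
Δx = v₀t + ½at² = 8.10·5.5 + 0.5·0·5.5² = 44.5 m

Phase 4 (accelerating): v₀ = 8.10 m/s, a = 1.4 m/s².
v = v₀ + at → t = (14.5 − 8.10) / 1.4 = 4.57 s
v² = v₀² + 2aΔx → Δx = (14.5² − 8.10²)/(2·1.4) = 51.7 m
Distance in phase 4 = 51.7 m

51.7 m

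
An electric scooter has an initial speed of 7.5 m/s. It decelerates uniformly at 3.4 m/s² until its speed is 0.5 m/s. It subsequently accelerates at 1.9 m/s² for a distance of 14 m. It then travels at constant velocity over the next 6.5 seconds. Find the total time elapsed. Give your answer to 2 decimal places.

Phase 1 (decelerating): v₀ = 7.50 m/s, a = -3.4 m/s².
v = v₀ + at → t = (0.5 − 7.50) / -3.4 = 2.06 s
v² = v₀² + 2aΔx → Δx = (0.5² − 7.50²)/(2·-3.4) = 8.24 m

Phase 2 (accelerating): v₀ = 0.500 m/s, a = 1.9 m/s².
v² = v₀² + 2aΔx = 0.500² + 2·1.9·14 = 53.4 → v = 7.31 m/s
t = (v − v₀)/a = (7.31 − 0.500)/1.9 = 3.58 s

Phase 3 (constant speed): v₀ = 7.31 m/s, a = 0 m/s².
v = v₀ + at = 7.31 + (0)(6.5) = 7.31 m/s
Δx = v₀t + ½at² = 7.31·6.5 + 0.5·0·6.5² = 47.5 m
Total time = 2.06 + 3.58 + 6.50 = 12.1 s

12.14 s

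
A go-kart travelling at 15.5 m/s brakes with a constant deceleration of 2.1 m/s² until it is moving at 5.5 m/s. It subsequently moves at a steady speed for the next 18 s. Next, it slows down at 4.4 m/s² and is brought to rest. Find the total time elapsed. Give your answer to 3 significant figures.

24.0 s

Phase 1 (decelerating): v₀ = 15.5 m/s, a = -2.1 m/s².
v = v₀ + at → t = (5.5 − 15.5) / -2.1 = 4.76 s
v² = v₀² + 2aΔx → Δx = (5.5² − 15.5²)/(2·-2.1) = 50.0 m

Phase 2 (constant speed): v₀ = 5.50 m/s, a = 0 m/s².
v = v₀ + at = 5.50 + (0)(18) = 5.50 m/s
Δx = v₀t + ½at² = 5.50·18 + 0.5·0·18² = 99.0 m

Phase 3 (decelerating): v₀ = 5.50 m/s, a = -4.4 m/s².
v = v₀ + at → t = (0 − 5.50) / -4.4 = 1.25 s
v² = v₀² + 2aΔx → Δx = (0² − 5.50²)/(2·-4.4) = 3.44 m
Total time = 4.76 + 18.0 + 1.25 = 24.0 s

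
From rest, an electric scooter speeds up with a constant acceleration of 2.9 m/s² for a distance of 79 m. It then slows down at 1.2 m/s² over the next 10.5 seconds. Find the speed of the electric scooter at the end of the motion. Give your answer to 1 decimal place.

Phase 1 (accelerating): v₀ = 0 m/s, a = 2.9 m/s².
v² = v₀² + 2aΔx = 0² + 2·2.9·79 = 458 → v = 21.4 m/s
t = (v − v₀)/a = (21.4 − 0)/2.9 = 7.38 s

Phase 2 (decelerating): v₀ = 21.4 m/s, a = -1.2 m/s².
v = v₀ + at = 21.4 + (-1.2)(10.5) = 8.81 m/s
Δx = v₀t + ½at² = 21.4·10.5 + 0.5·-1.2·10.5² = 159 m
Final speed = 8.81 m/s

8.8 m/s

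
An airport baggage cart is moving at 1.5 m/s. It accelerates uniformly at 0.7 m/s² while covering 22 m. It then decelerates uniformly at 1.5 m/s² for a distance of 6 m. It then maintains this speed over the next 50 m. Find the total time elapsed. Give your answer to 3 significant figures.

Phase 1 (accelerating): v₀ = 1.50 m/s, a = 0.7 m/s².
v² = v₀² + 2aΔx = 1.50² + 2·0.7·22 = 33.0 → v = 5.75 m/s
t = (v − v₀)/a = (5.75 − 1.50)/0.7 = 6.07 s

Phase 2 (decelerating): v₀ = 5.75 m/s, a = -1.5 m/s².
v² = v₀² + 2aΔx = 5.75² + 2·-1.5·6 = 15.1 → v = 3.88 m/s
t = (v − v₀)/a = (3.88 − 5.75)/-1.5 = 1.25 s

Phase 3 (constant speed): v₀ = 3.88 m/s, a = 0 m/s².
Constant speed: t = d/v = 50/3.88 = 12.9 s
Total time = 6.07 + 1.25 + 12.9 = 20.2 s

20.2 s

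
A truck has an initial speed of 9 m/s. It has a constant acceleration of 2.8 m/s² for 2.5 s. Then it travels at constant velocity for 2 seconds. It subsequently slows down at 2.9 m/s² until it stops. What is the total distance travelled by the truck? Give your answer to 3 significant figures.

107 m

Phase 1 (accelerating): v₀ = 9.00 m/s, a = 2.8 m/s².
v = v₀ + at = 9.00 + (2.8)(2.5) = 16.0 m/s
Δx = v₀t + ½at² = 9.00·2.5 + 0.5·2.8·2.5² = 31.2 m

Phase 2 (constant speed): v₀ = 16.0 m/s, a = 0 m/s².
v = v₀ + at = 16.0 + (0)(2) = 16.0 m/s
Δx = v₀t + ½at² = 16.0·2 + 0.5·0·2² = 32.0 m

Phase 3 (decelerating): v₀ = 16.0 m/s, a = -2.9 m/s².
v = v₀ + at → t = (0 − 16.0) / -2.9 = 5.52 s
v² = v₀² + 2aΔx → Δx = (0² − 16.0²)/(2·-2.9) = 44.1 m
Total distance = 31.2 + 32.0 + 44.1 = 107 m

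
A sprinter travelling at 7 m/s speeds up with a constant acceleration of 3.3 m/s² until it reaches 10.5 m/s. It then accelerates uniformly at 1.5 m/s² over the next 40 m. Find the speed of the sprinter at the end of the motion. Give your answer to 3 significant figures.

15.2 m/s

Phase 1 (accelerating): v₀ = 7.00 m/s, a = 3.3 m/s².
v = v₀ + at → t = (10.5 − 7.00) / 3.3 = 1.06 s
v² = v₀² + 2aΔx → Δx = (10.5² − 7.00²)/(2·3.3) = 9.28 m

Phase 2 (accelerating): v₀ = 10.5 m/s, a = 1.5 m/s².
v² = v₀² + 2aΔx = 10.5² + 2·1.5·40 = 230 → v = 15.2 m/s
t = (v − v₀)/a = (15.2 − 10.5)/1.5 = 3.12 s
Final speed = 15.2 m/s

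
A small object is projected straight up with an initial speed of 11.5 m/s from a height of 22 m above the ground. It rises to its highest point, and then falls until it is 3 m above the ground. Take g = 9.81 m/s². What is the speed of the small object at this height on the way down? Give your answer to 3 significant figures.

22.5 m/s

Phase 1 (rising): v₀ = 11.5 m/s, a = -9.81 m/s².
v = v₀ + at → t = (0 − 11.5) / -9.81 = 1.17 s
v² = v₀² + 2aΔx → Δx = (0² − 11.5²)/(2·-9.81) = 6.74 m

Phase 2 (falling): v₀ = 0 m/s, a = -9.81 m/s².
Falls 25.7 m from rest: t = √(2·25.7/9.81) = 2.29 s; v = g·t = 22.5 m/s.
Final speed = 22.5 m/s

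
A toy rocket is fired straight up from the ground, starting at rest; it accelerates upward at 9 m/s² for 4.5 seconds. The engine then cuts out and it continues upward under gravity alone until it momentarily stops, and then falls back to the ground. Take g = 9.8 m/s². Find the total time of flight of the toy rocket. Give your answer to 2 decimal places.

Phase 1 (powered ascent): v₀ = 0 m/s, a = 9 m/s².
v = v₀ + at = 0 + (9)(4.5) = 40.5 m/s
Δx = v₀t + ½at² = 0·4.5 + 0.5·9·4.5² = 91.1 m

Phase 2 (coasting upward): v₀ = 40.5 m/s, a = -9.8 m/s².
v = v₀ + at → t = (0 − 40.5) / -9.8 = 4.13 s
v² = v₀² + 2aΔx → Δx = (0² − 40.5²)/(2·-9.8) = 83.7 m

Phase 3 (free fall): v₀ = 0 m/s, a = -9.8 m/s².
Falls 175 m from rest: t = √(2·175/9.8) = 5.97 s; v = g·t = 58.5 m/s.
Total time = 4.50 + 4.13 + 5.97 = 14.6 s

14.61 s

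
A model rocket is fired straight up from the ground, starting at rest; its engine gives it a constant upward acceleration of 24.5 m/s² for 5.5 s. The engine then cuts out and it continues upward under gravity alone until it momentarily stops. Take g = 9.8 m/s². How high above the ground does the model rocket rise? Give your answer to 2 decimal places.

1296.97 m

Phase 1 (powered ascent): v₀ = 0 m/s, a = 24.5 m/s².
v = v₀ + at = 0 + (24.5)(5.5) = 135 m/s
Δx = v₀t + ½at² = 0·5.5 + 0.5·24.5·5.5² = 371 m

Phase 2 (coasting upward): v₀ = 135 m/s, a = -9.8 m/s².
v = v₀ + at → t = (0 − 135) / -9.8 = 13.7 s
v² = v₀² + 2aΔx → Δx = (0² − 135²)/(2·-9.8) = 926 m
Maximum height = 371 + 926 = 1300 m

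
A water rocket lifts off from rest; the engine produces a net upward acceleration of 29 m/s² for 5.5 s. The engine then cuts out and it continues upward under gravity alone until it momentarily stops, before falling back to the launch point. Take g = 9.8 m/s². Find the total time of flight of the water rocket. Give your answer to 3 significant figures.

Phase 1 (powered ascent): v₀ = 0 m/s, a = 29 m/s².
v = v₀ + at = 0 + (29)(5.5) = 160 m/s
Δx = v₀t + ½at² = 0·5.5 + 0.5·29·5.5² = 439 m

Phase 2 (coasting upward): v₀ = 160 m/s, a = -9.8 m/s².
v = v₀ + at → t = (0 − 160) / -9.8 = 16.3 s
v² = v₀² + 2aΔx → Δx = (0² − 160²)/(2·-9.8) = 1300 m

Phase 3 (free fall): v₀ = 0 m/s, a = -9.8 m/s².
Falls 1740 m from rest: t = √(2·1740/9.8) = 18.8 s; v = g·t = 184 m/s.
Total time = 5.50 + 16.3 + 18.8 = 40.6 s

40.6 s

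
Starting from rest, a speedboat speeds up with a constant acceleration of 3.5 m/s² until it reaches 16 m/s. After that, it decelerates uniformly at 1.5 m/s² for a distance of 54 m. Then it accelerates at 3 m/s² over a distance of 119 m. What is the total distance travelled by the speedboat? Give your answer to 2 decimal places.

Phase 1 (accelerating): v₀ = 0 m/s, a = 3.5 m/s².
v = v₀ + at → t = (16 − 0) / 3.5 = 4.57 s
v² = v₀² + 2aΔx → Δx = (16² − 0²)/(2·3.5) = 36.6 m

Phase 2 (decelerating): v₀ = 16.0 m/s, a = -1.5 m/s².
v² = v₀² + 2aΔx = 16.0² + 2·-1.5·54 = 94.0 → v = 9.70 m/s
t = (v − v₀)/a = (9.70 − 16.0)/-1.5 = 4.20 s

Phase 3 (accelerating): v₀ = 9.70 m/s, a = 3 m/s².
v² = v₀² + 2aΔx = 9.70² + 2·3·119 = 808 → v = 28.4 m/s
t = (v − v₀)/a = (28.4 − 9.70)/3 = 6.24 s
Total distance = 36.6 + 54.0 + 119 = 210 m

209.57 m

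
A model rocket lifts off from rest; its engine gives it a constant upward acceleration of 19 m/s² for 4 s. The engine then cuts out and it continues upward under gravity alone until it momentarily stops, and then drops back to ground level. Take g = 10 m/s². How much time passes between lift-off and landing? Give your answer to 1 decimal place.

21.0 s

Phase 1 (powered ascent): v₀ = 0 m/s, a = 19 m/s².
v = v₀ + at = 0 + (19)(4) = 76.0 m/s
Δx = v₀t + ½at² = 0·4 + 0.5·19·4² = 152 m

Phase 2 (coasting upward): v₀ = 76.0 m/s, a = -10 m/s².
v = v₀ + at → t = (0 − 76.0) / -10 = 7.60 s
v² = v₀² + 2aΔx → Δx = (0² − 76.0²)/(2·-10) = 289 m

Phase 3 (free fall): v₀ = 0 m/s, a = -10 m/s².
Falls 441 m from rest: t = √(2·441/10) = 9.39 s; v = g·t = 93.9 m/s.
Total time = 4.00 + 7.60 + 9.39 = 21.0 s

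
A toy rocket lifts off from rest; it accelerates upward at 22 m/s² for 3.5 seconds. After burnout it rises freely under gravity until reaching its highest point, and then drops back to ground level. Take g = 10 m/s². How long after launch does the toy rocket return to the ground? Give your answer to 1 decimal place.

20.5 s

Phase 1 (powered ascent): v₀ = 0 m/s, a = 22 m/s².
v = v₀ + at = 0 + (22)(3.5) = 77.0 m/s
Δx = v₀t + ½at² = 0·3.5 + 0.5·22·3.5² = 135 m

Phase 2 (coasting upward): v₀ = 77.0 m/s, a = -10 m/s².
v = v₀ + at → t = (0 − 77.0) / -10 = 7.70 s
v² = v₀² + 2aΔx → Δx = (0² − 77.0²)/(2·-10) = 296 m

Phase 3 (free fall): v₀ = 0 m/s, a = -10 m/s².
Falls 431 m from rest: t = √(2·431/10) = 9.29 s; v = g·t = 92.9 m/s.
Total time = 3.50 + 7.70 + 9.29 = 20.5 s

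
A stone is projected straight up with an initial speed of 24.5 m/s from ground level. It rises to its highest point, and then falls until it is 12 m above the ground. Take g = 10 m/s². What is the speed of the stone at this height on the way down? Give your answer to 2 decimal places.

Phase 1 (rising): v₀ = 24.5 m/s, a = -10 m/s².
v = v₀ + at → t = (0 − 24.5) / -10 = 2.45 s
v² = v₀² + 2aΔx → Δx = (0² − 24.5²)/(2·-10) = 30.0 m

Phase 2 (falling): v₀ = 0 m/s, a = -10 m/s².
Falls 18.0 m from rest: t = √(2·18.0/10) = 1.90 s; v = g·t = 19.0 m/s.
Final speed = 19.0 m/s

18.98 m/s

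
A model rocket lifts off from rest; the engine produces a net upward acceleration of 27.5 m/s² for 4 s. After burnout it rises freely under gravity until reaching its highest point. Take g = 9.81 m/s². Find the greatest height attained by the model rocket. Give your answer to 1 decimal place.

Phase 1 (powered ascent): v₀ = 0 m/s, a = 27.5 m/s².
v = v₀ + at = 0 + (27.5)(4) = 110 m/s
Δx = v₀t + ½at² = 0·4 + 0.5·27.5·4² = 220 m

Phase 2 (coasting upward): v₀ = 110 m/s, a = -9.81 m/s².
v = v₀ + at → t = (0 − 110) / -9.81 = 11.2 s
v² = v₀² + 2aΔx → Δx = (0² − 110²)/(2·-9.81) = 617 m
Maximum height = 220 + 617 = 837 m

836.7 m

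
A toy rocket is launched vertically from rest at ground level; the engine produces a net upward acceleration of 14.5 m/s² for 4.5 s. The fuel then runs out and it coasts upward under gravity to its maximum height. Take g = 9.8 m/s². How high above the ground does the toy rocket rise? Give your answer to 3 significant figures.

364 m

Phase 1 (powered ascent): v₀ = 0 m/s, a = 14.5 m/s².
v = v₀ + at = 0 + (14.5)(4.5) = 65.2 m/s
Δx = v₀t + ½at² = 0·4.5 + 0.5·14.5·4.5² = 147 m

Phase 2 (coasting upward): v₀ = 65.2 m/s, a = -9.8 m/s².
v = v₀ + at → t = (0 − 65.2) / -9.8 = 6.66 s
v² = v₀² + 2aΔx → Δx = (0² − 65.2²)/(2·-9.8) = 217 m
Maximum height = 147 + 217 = 364 m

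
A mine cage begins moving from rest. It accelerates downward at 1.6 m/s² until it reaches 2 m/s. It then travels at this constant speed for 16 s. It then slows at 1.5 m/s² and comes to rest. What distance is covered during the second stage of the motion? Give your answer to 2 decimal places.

32.00 m

Phase 1 (accelerating): v₀ = 0 m/s, a = 1.6 m/s².
v = v₀ + at → t = (2 − 0) / 1.6 = 1.25 s
v² = v₀² + 2aΔx → Δx = (2² − 0²)/(2·1.6) = 1.25 m

Phase 2 (constant speed): v₀ = 2.00 m/s, a = 0 m/s².
v = v₀ + at = 2.00 + (0)(16) = 2.00 m/s
Δx = v₀t + ½at² = 2.00·16 + 0.5·0·16² = 32.0 m
Distance in phase 2 = 32.0 m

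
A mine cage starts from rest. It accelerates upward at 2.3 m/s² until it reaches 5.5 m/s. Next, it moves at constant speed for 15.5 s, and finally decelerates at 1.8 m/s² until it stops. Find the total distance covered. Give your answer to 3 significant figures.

Phase 1 (accelerating): v₀ = 0 m/s, a = 2.3 m/s².
v = v₀ + at → t = (5.5 − 0) / 2.3 = 2.39 s
v² = v₀² + 2aΔx → Δx = (5.5² − 0²)/(2·2.3) = 6.58 m

Phase 2 (constant speed): v₀ = 5.50 m/s, a = 0 m/s².
v = v₀ + at = 5.50 + (0)(15.5) = 5.50 m/s
Δx = v₀t + ½at² = 5.50·15.5 + 0.5·0·15.5² = 85.2 m

Phase 3 (decelerating): v₀ = 5.50 m/s, a = -1.8 m/s².
v = v₀ + at → t = (0 − 5.50) / -1.8 = 3.06 s
v² = v₀² + 2aΔx → Δx = (0² − 5.50²)/(2·-1.8) = 8.40 m
Total distance = 6.58 + 85.2 + 8.40 = 100 m

100 m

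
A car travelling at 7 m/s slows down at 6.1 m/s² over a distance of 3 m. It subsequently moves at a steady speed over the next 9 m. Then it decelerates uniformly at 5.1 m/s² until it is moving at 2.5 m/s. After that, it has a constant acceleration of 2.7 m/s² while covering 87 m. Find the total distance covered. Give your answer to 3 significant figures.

Phase 1 (decelerating): v₀ = 7.00 m/s, a = -6.1 m/s².
v² = v₀² + 2aΔx = 7.00² + 2·-6.1·3 = 12.4 → v = 3.52 m/s
t = (v − v₀)/a = (3.52 − 7.00)/-6.1 = 0.570 s

Phase 2 (constant speed): v₀ = 3.52 m/s, a = 0 m/s².
Constant speed: t = d/v = 9/3.52 = 2.56 s

Phase 3 (decelerating): v₀ = 3.52 m/s, a = -5.1 m/s².
v = v₀ + at → t = (2.5 − 3.52) / -5.1 = 0.200 s
v² = v₀² + 2aΔx → Δx = (2.5² − 3.52²)/(2·-5.1) = 0.603 m

Phase 4 (accelerating): v₀ = 2.50 m/s, a = 2.7 m/s².
v² = v₀² + 2aΔx = 2.50² + 2·2.7·87 = 476 → v = 21.8 m/s
t = (v − v₀)/a = (21.8 − 2.50)/2.7 = 7.16 s
Total distance = 3.00 + 9.00 + 0.603 + 87.0 = 99.6 m

99.6 m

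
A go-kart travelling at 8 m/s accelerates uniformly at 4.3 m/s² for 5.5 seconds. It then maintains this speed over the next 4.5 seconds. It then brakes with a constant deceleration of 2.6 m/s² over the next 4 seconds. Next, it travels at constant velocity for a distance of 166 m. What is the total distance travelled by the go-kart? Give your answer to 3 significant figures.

Phase 1 (accelerating): v₀ = 8.00 m/s, a = 4.3 m/s².
v = v₀ + at = 8.00 + (4.3)(5.5) = 31.6 m/s
Δx = v₀t + ½at² = 8.00·5.5 + 0.5·4.3·5.5² = 109 m

Phase 2 (constant speed): v₀ = 31.6 m/s, a = 0 m/s².
v = v₀ + at = 31.6 + (0)(4.5) = 31.6 m/s
Δx = v₀t + ½at² = 31.6·4.5 + 0.5·0·4.5² = 142 m

Phase 3 (decelerating): v₀ = 31.6 m/s, a = -2.6 m/s².
v = v₀ + at = 31.6 + (-2.6)(4) = 21.2 m/s
Δx = v₀t + ½at² = 31.6·4 + 0.5·-2.6·4² = 106 m

Phase 4 (constant speed): v₀ = 21.2 m/s, a = 0 m/s².
Constant speed: t = d/v = 166/21.2 = 7.81 s
Total distance = 109 + 142 + 106 + 166 = 523 m

523 m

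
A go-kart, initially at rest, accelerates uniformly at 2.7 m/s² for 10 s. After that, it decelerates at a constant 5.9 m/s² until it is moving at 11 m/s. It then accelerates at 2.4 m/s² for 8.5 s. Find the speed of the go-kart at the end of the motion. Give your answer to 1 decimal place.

31.4 m/s

Phase 1 (accelerating): v₀ = 0 m/s, a = 2.7 m/s².
v = v₀ + at = 0 + (2.7)(10) = 27.0 m/s
Δx = v₀t + ½at² = 0·10 + 0.5·2.7·10² = 135 m

Phase 2 (decelerating): v₀ = 27.0 m/s, a = -5.9 m/s².
v = v₀ + at → t = (11 − 27.0) / -5.9 = 2.71 s
v² = v₀² + 2aΔx → Δx = (11² − 27.0²)/(2·-5.9) = 51.5 m

Phase 3 (accelerating): v₀ = 11.0 m/s, a = 2.4 m/s².
v = v₀ + at = 11.0 + (2.4)(8.5) = 31.4 m/s
Δx = v₀t + ½at² = 11.0·8.5 + 0.5·2.4·8.5² = 180 m
Final speed = 31.4 m/s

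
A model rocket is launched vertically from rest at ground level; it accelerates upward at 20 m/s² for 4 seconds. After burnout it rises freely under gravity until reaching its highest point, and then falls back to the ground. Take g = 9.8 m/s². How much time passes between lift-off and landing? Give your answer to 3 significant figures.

Phase 1 (powered ascent): v₀ = 0 m/s, a = 20 m/s².
v = v₀ + at = 0 + (20)(4) = 80.0 m/s
Δx = v₀t + ½at² = 0·4 + 0.5·20·4² = 160 m

Phase 2 (coasting upward): v₀ = 80.0 m/s, a = -9.8 m/s².
v = v₀ + at → t = (0 − 80.0) / -9.8 = 8.16 s
v² = v₀² + 2aΔx → Δx = (0² − 80.0²)/(2·-9.8) = 327 m

Phase 3 (free fall): v₀ = 0 m/s, a = -9.8 m/s².
Falls 487 m from rest: t = √(2·487/9.8) = 9.96 s; v = g·t = 97.7 m/s.
Total time = 4.00 + 8.16 + 9.96 = 22.1 s

22.1 s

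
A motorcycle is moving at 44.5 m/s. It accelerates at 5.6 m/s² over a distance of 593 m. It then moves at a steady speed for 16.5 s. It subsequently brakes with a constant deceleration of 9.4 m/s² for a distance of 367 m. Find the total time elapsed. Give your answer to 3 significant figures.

Phase 1 (accelerating): v₀ = 44.5 m/s, a = 5.6 m/s².
v² = v₀² + 2aΔx = 44.5² + 2·5.6·593 = 8620 → v = 92.9 m/s
t = (v − v₀)/a = (92.9 − 44.5)/5.6 = 8.63 s

Phase 2 (constant speed): v₀ = 92.9 m/s, a = 0 m/s².
v = v₀ + at = 92.9 + (0)(16.5) = 92.9 m/s
Δx = v₀t + ½at² = 92.9·16.5 + 0.5·0·16.5² = 1530 m

Phase 3 (decelerating): v₀ = 92.9 m/s, a = -9.4 m/s².
v² = v₀² + 2aΔx = 92.9² + 2·-9.4·367 = 1720 → v = 41.5 m/s
t = (v − v₀)/a = (41.5 − 92.9)/-9.4 = 5.46 s
Total time = 8.63 + 16.5 + 5.46 = 30.6 s

30.6 s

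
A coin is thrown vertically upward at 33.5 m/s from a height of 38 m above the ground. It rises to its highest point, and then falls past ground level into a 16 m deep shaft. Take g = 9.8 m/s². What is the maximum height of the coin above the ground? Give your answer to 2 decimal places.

95.26 m

Phase 1 (rising): v₀ = 33.5 m/s, a = -9.8 m/s².
v = v₀ + at → t = (0 − 33.5) / -9.8 = 3.42 s
v² = v₀² + 2aΔx → Δx = (0² − 33.5²)/(2·-9.8) = 57.3 m
Maximum height = 38 + 57.3 = 95.3 m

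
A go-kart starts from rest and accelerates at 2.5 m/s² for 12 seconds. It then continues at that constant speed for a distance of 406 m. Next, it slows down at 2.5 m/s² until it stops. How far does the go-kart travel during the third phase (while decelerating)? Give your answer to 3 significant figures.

180 m

Phase 1 (accelerating): v₀ = 0 m/s, a = 2.5 m/s².
v = v₀ + at = 0 + (2.5)(12) = 30.0 m/s
Δx = v₀t + ½at² = 0·12 + 0.5·2.5·12² = 180 m

Phase 2 (constant speed): v₀ = 30.0 m/s, a = 0 m/s².
Constant speed: t = d/v = 406/30.0 = 13.5 s

Phase 3 (decelerating): v₀ = 30.0 m/s, a = -2.5 m/s².
v = v₀ + at → t = (0 − 30.0) / -2.5 = 12.0 s
v² = v₀² + 2aΔx → Δx = (0² − 30.0²)/(2·-2.5) = 180 m
Distance in phase 3 = 180 m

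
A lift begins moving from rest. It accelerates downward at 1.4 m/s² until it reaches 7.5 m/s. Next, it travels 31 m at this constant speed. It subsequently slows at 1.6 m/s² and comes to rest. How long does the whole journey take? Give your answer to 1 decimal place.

Phase 1 (accelerating): v₀ = 0 m/s, a = 1.4 m/s².
v = v₀ + at → t = (7.5 − 0) / 1.4 = 5.36 s
v² = v₀² + 2aΔx → Δx = (7.5² − 0²)/(2·1.4) = 20.1 m

Phase 2 (constant speed): v₀ = 7.50 m/s, a = 0 m/s².
Constant speed: t = d/v = 31/7.50 = 4.13 s

Phase 3 (decelerating): v₀ = 7.50 m/s, a = -1.6 m/s².
v = v₀ + at → t = (0 − 7.50) / -1.6 = 4.69 s
v² = v₀² + 2aΔx → Δx = (0² − 7.50²)/(2·-1.6) = 17.6 m
Total time = 5.36 + 4.13 + 4.69 = 14.2 s

14.2 s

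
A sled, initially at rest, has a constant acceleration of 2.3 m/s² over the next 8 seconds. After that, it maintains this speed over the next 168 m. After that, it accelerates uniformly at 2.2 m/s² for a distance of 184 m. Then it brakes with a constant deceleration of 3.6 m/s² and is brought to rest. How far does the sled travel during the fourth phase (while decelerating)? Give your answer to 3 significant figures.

Phase 1 (accelerating): v₀ = 0 m/s, a = 2.3 m/s².
v = v₀ + at = 0 + (2.3)(8) = 18.4 m/s
Δx = v₀t + ½at² = 0·8 + 0.5·2.3·8² = 73.6 m

Phase 2 (constant speed): v₀ = 18.4 m/s, a = 0 m/s².
Constant speed: t = d/v = 168/18.4 = 9.13 s

Phase 3 (accelerating): v₀ = 18.4 m/s, a = 2.2 m/s².
v² = v₀² + 2aΔx = 18.4² + 2·2.2·184 = 1150 → v = 33.9 m/s
t = (v − v₀)/a = (33.9 − 18.4)/2.2 = 7.04 s

Phase 4 (decelerating): v₀ = 33.9 m/s, a = -3.6 m/s².
v = v₀ + at → t = (0 − 33.9) / -3.6 = 9.41 s
v² = v₀² + 2aΔx → Δx = (0² − 33.9²)/(2·-3.6) = 159 m
Distance in phase 4 = 159 m

159 m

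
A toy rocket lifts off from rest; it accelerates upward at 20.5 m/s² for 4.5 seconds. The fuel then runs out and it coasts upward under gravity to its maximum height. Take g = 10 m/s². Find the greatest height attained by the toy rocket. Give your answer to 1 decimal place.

633.1 m

Phase 1 (powered ascent): v₀ = 0 m/s, a = 20.5 m/s².
v = v₀ + at = 0 + (20.5)(4.5) = 92.2 m/s
Δx = v₀t + ½at² = 0·4.5 + 0.5·20.5·4.5² = 208 m

Phase 2 (coasting upward): v₀ = 92.2 m/s, a = -10 m/s².
v = v₀ + at → t = (0 − 92.2) / -10 = 9.22 s
v² = v₀² + 2aΔx → Δx = (0² − 92.2²)/(2·-10) = 426 m
Maximum height = 208 + 426 = 633 m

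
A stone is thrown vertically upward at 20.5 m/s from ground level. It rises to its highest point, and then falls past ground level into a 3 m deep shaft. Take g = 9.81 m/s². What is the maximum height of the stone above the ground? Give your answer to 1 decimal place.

Phase 1 (rising): v₀ = 20.5 m/s, a = -9.81 m/s².
v = v₀ + at → t = (0 − 20.5) / -9.81 = 2.09 s
v² = v₀² + 2aΔx → Δx = (0² − 20.5²)/(2·-9.81) = 21.4 m
Maximum height = 21.4 m

21.4 m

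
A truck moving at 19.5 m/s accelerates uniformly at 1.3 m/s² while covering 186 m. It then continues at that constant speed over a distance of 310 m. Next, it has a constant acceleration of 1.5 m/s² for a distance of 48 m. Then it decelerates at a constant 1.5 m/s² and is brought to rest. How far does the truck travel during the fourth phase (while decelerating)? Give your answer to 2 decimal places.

Phase 1 (accelerating): v₀ = 19.5 m/s, a = 1.3 m/s².
v² = v₀² + 2aΔx = 19.5² + 2·1.3·186 = 864 → v = 29.4 m/s
t = (v − v₀)/a = (29.4 − 19.5)/1.3 = 7.61 s

Phase 2 (constant speed): v₀ = 29.4 m/s, a = 0 m/s².
Constant speed: t = d/v = 310/29.4 = 10.5 s

Phase 3 (accelerating): v₀ = 29.4 m/s, a = 1.5 m/s².
v² = v₀² + 2aΔx = 29.4² + 2·1.5·48 = 1010 → v = 31.7 m/s
t = (v − v₀)/a = (31.7 − 29.4)/1.5 = 1.57 s

Phase 4 (decelerating): v₀ = 31.7 m/s, a = -1.5 m/s².
v = v₀ + at → t = (0 − 31.7) / -1.5 = 21.2 s
v² = v₀² + 2aΔx → Δx = (0² − 31.7²)/(2·-1.5) = 336 m
Distance in phase 4 = 336 m

335.95 m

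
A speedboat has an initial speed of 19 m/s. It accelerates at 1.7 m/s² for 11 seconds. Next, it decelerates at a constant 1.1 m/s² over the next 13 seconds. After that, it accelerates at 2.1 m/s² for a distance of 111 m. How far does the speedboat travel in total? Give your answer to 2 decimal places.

Phase 1 (accelerating): v₀ = 19.0 m/s, a = 1.7 m/s².
v = v₀ + at = 19.0 + (1.7)(11) = 37.7 m/s
Δx = v₀t + ½at² = 19.0·11 + 0.5·1.7·11² = 312 m

Phase 2 (decelerating): v₀ = 37.7 m/s, a = -1.1 m/s².
v = v₀ + at = 37.7 + (-1.1)(13) = 23.4 m/s
Δx = v₀t + ½at² = 37.7·13 + 0.5·-1.1·13² = 397 m

Phase 3 (accelerating): v₀ = 23.4 m/s, a = 2.1 m/s².
v² = v₀² + 2aΔx = 23.4² + 2·2.1·111 = 1010 → v = 31.8 m/s
t = (v − v₀)/a = (31.8 − 23.4)/2.1 = 4.02 s
Total distance = 312 + 397 + 111 = 820 m

820.00 m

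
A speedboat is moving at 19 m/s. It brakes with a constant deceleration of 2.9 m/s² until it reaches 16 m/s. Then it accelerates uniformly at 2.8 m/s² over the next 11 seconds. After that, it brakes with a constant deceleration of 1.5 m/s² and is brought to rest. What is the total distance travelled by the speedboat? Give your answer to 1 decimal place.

Phase 1 (decelerating): v₀ = 19.0 m/s, a = -2.9 m/s².
v = v₀ + at → t = (16 − 19.0) / -2.9 = 1.03 s
v² = v₀² + 2aΔx → Δx = (16² − 19.0²)/(2·-2.9) = 18.1 m

Phase 2 (accelerating): v₀ = 16.0 m/s, a = 2.8 m/s².
v = v₀ + at = 16.0 + (2.8)(11) = 46.8 m/s
Δx = v₀t + ½at² = 16.0·11 + 0.5·2.8·11² = 345 m

Phase 3 (decelerating): v₀ = 46.8 m/s, a = -1.5 m/s².
v = v₀ + at → t = (0 − 46.8) / -1.5 = 31.2 s
v² = v₀² + 2aΔx → Δx = (0² − 46.8²)/(2·-1.5) = 730 m
Total distance = 18.1 + 345 + 730 = 1090 m

1093.6 m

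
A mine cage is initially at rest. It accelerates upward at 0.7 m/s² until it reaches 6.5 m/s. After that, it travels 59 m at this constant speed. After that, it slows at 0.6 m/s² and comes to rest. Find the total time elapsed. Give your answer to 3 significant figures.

29.2 s

Phase 1 (accelerating): v₀ = 0 m/s, a = 0.7 m/s².
v = v₀ + at → t = (6.5 − 0) / 0.7 = 9.29 s
v² = v₀² + 2aΔx → Δx = (6.5² − 0²)/(2·0.7) = 30.2 m

Phase 2 (constant speed): v₀ = 6.50 m/s, a = 0 m/s².
Constant speed: t = d/v = 59/6.50 = 9.08 s

Phase 3 (decelerating): v₀ = 6.50 m/s, a = -0.6 m/s².
v = v₀ + at → t = (0 − 6.50) / -0.6 = 10.8 s
v² = v₀² + 2aΔx → Δx = (0² − 6.50²)/(2·-0.6) = 35.2 m
Total time = 9.29 + 9.08 + 10.8 = 29.2 s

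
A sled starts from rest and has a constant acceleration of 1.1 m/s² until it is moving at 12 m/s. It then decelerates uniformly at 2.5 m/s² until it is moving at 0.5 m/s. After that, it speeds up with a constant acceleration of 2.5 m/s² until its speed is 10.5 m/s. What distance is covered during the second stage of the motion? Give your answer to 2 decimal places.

28.75 m

Phase 1 (accelerating): v₀ = 0 m/s, a = 1.1 m/s².
v = v₀ + at → t = (12 − 0) / 1.1 = 10.9 s
v² = v₀² + 2aΔx → Δx = (12² − 0²)/(2·1.1) = 65.5 m

Phase 2 (decelerating): v₀ = 12.0 m/s, a = -2.5 m/s².
v = v₀ + at → t = (0.5 − 12.0) / -2.5 = 4.60 s
v² = v₀² + 2aΔx → Δx = (0.5² − 12.0²)/(2·-2.5) = 28.8 m
Distance in phase 2 = 28.8 m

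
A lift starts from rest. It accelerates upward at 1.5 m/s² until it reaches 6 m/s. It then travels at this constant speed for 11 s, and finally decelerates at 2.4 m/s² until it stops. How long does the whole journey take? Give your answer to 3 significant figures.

Phase 1 (accelerating): v₀ = 0 m/s, a = 1.5 m/s².
v = v₀ + at → t = (6 − 0) / 1.5 = 4.00 s
v² = v₀² + 2aΔx → Δx = (6² − 0²)/(2·1.5) = 12.0 m

Phase 2 (constant speed): v₀ = 6.00 m/s, a = 0 m/s².
v = v₀ + at = 6.00 + (0)(11) = 6.00 m/s
Δx = v₀t + ½at² = 6.00·11 + 0.5·0·11² = 66.0 m

Phase 3 (decelerating): v₀ = 6.00 m/s, a = -2.4 m/s².
v = v₀ + at → t = (0 − 6.00) / -2.4 = 2.50 s
v² = v₀² + 2aΔx → Δx = (0² − 6.00²)/(2·-2.4) = 7.50 m
Total time = 4.00 + 11.0 + 2.50 = 17.5 s

17.5 s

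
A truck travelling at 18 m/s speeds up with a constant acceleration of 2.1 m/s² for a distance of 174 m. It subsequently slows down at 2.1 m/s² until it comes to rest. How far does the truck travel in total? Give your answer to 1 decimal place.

425.1 m

Phase 1 (accelerating): v₀ = 18.0 m/s, a = 2.1 m/s².
v² = v₀² + 2aΔx = 18.0² + 2·2.1·174 = 1050 → v = 32.5 m/s
t = (v − v₀)/a = (32.5 − 18.0)/2.1 = 6.89 s

Phase 2 (decelerating): v₀ = 32.5 m/s, a = -2.1 m/s².
v = v₀ + at → t = (0 − 32.5) / -2.1 = 15.5 s
v² = v₀² + 2aΔx → Δx = (0² − 32.5²)/(2·-2.1) = 251 m
Total distance = 174 + 251 = 425 m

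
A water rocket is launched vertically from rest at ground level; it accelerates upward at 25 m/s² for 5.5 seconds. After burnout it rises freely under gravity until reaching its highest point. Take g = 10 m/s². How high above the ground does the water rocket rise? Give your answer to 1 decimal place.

1323.4 m

Phase 1 (powered ascent): v₀ = 0 m/s, a = 25 m/s².
v = v₀ + at = 0 + (25)(5.5) = 138 m/s
Δx = v₀t + ½at² = 0·5.5 + 0.5·25·5.5² = 378 m

Phase 2 (coasting upward): v₀ = 138 m/s, a = -10 m/s².
v = v₀ + at → t = (0 − 138) / -10 = 13.8 s
v² = v₀² + 2aΔx → Δx = (0² − 138²)/(2·-10) = 945 m
Maximum height = 378 + 945 = 1320 m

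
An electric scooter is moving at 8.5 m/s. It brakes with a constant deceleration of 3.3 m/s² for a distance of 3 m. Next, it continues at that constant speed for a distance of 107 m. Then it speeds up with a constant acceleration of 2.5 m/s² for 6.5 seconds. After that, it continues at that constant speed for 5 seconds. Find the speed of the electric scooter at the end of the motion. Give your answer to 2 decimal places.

Phase 1 (decelerating): v₀ = 8.50 m/s, a = -3.3 m/s².
v² = v₀² + 2aΔx = 8.50² + 2·-3.3·3 = 52.5 → v = 7.24 m/s
t = (v − v₀)/a = (7.24 − 8.50)/-3.3 = 0.381 s

Phase 2 (constant speed): v₀ = 7.24 m/s, a = 0 m/s².
Constant speed: t = d/v = 107/7.24 = 14.8 s

Phase 3 (accelerating): v₀ = 7.24 m/s, a = 2.5 m/s².
v = v₀ + at = 7.24 + (2.5)(6.5) = 23.5 m/s
Δx = v₀t + ½at² = 7.24·6.5 + 0.5·2.5·6.5² = 99.9 m

Phase 4 (constant speed): v₀ = 23.5 m/s, a = 0 m/s².
v = v₀ + at = 23.5 + (0)(5) = 23.5 m/s
Δx = v₀t + ½at² = 23.5·5 + 0.5·0·5² = 117 m
Final speed = 23.5 m/s

23.49 m/s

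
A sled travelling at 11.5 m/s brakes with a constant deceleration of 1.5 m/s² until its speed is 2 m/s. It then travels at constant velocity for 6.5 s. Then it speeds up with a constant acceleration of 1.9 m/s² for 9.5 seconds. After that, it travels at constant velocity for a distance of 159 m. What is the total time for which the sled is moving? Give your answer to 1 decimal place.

Phase 1 (decelerating): v₀ = 11.5 m/s, a = -1.5 m/s².
v = v₀ + at → t = (2 − 11.5) / -1.5 = 6.33 s
v² = v₀² + 2aΔx → Δx = (2² − 11.5²)/(2·-1.5) = 42.8 m

Phase 2 (constant speed): v₀ = 2.00 m/s, a = 0 m/s².
v = v₀ + at = 2.00 + (0)(6.5) = 2.00 m/s
Δx = v₀t + ½at² = 2.00·6.5 + 0.5·0·6.5² = 13.0 m

Phase 3 (accelerating): v₀ = 2.00 m/s, a = 1.9 m/s².
v = v₀ + at = 2.00 + (1.9)(9.5) = 20.1 m/s
Δx = v₀t + ½at² = 2.00·9.5 + 0.5·1.9·9.5² = 105 m

Phase 4 (constant speed): v₀ = 20.1 m/s, a = 0 m/s².
Constant speed: t = d/v = 159/20.1 = 7.93 s
Total time = 6.33 + 6.50 + 9.50 + 7.93 = 30.3 s

30.3 s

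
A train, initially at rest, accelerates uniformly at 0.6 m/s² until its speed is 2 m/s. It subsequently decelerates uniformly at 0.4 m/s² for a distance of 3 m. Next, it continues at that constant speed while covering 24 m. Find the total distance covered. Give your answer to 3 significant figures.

30.3 m

Phase 1 (accelerating): v₀ = 0 m/s, a = 0.6 m/s².
v = v₀ + at → t = (2 − 0) / 0.6 = 3.33 s
v² = v₀² + 2aΔx → Δx = (2² − 0²)/(2·0.6) = 3.33 m

Phase 2 (decelerating): v₀ = 2.00 m/s, a = -0.4 m/s².
v² = v₀² + 2aΔx = 2.00² + 2·-0.4·3 = 1.60 → v = 1.26 m/s
t = (v − v₀)/a = (1.26 − 2.00)/-0.4 = 1.84 s

Phase 3 (constant speed): v₀ = 1.26 m/s, a = 0 m/s².
Constant speed: t = d/v = 24/1.26 = 19.0 s
Total distance = 3.33 + 3.00 + 24.0 = 30.3 m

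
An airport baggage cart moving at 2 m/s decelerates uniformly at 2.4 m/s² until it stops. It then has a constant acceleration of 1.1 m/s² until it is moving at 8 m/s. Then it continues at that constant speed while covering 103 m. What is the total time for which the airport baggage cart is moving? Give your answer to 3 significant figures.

Phase 1 (decelerating): v₀ = 2.00 m/s, a = -2.4 m/s².
v = v₀ + at → t = (0 − 2.00) / -2.4 = 0.833 s
v² = v₀² + 2aΔx → Δx = (0² − 2.00²)/(2·-2.4) = 0.833 m

Phase 2 (accelerating): v₀ = 0 m/s, a = 1.1 m/s².
v = v₀ + at → t = (8 − 0) / 1.1 = 7.27 s
v² = v₀² + 2aΔx → Δx = (8² − 0²)/(2·1.1) = 29.1 m

Phase 3 (constant speed): v₀ = 8.00 m/s, a = 0 m/s².
Constant speed: t = d/v = 103/8.00 = 12.9 s
Total time = 0.833 + 7.27 + 12.9 = 21.0 s

21.0 s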